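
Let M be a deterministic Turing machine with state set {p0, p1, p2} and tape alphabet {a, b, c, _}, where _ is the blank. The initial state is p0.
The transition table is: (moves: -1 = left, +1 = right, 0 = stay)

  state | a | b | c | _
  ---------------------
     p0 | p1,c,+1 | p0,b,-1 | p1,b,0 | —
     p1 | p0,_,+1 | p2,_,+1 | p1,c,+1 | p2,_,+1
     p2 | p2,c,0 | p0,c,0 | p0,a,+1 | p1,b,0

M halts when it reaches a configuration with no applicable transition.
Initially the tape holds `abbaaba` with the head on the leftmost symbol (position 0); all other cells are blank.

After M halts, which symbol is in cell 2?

_

p0 | [a]bbaaba_   read a → write c, move +1, go to p1
p1 | c[b]baaba_   read b → write _, move +1, go to p2
p2 | c_[b]aaba_   read b → write c, move 0, go to p0
p0 | c_[c]aaba_   read c → write b, move 0, go to p1
p1 | c_[b]aaba_   read b → write _, move +1, go to p2
p2 | c__[a]aba_   read a → write c, move 0, go to p2
p2 | c__[c]aba_   read c → write a, move +1, go to p0
p0 | c__a[a]ba_   read a → write c, move +1, go to p1
p1 | c__ac[b]a_   read b → write _, move +1, go to p2
p2 | c__ac_[a]_   read a → write c, move 0, go to p2
p2 | c__ac_[c]_   read c → write a, move +1, go to p0
p0 | c__ac_a[_]
Cell 2 holds _ when M halts.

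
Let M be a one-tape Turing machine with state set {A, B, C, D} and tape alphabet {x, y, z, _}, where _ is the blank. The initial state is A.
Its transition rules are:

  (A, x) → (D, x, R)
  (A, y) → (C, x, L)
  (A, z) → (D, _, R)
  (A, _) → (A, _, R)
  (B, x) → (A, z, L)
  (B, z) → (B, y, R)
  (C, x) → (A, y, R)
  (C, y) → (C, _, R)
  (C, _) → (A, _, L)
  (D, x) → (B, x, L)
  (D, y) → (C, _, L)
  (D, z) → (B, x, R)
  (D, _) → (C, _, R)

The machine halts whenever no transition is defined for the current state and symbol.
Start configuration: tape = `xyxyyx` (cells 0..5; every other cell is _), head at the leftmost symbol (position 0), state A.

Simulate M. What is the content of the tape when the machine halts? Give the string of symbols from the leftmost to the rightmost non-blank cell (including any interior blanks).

x_y__x

state=A head=0 tape=__[x]yxyyx   (A,x)→(D,x,R)
state=D head=1 tape=__x[y]xyyx   (D,y)→(C,_,L)
state=C head=0 tape=__[x]_xyyx   (C,x)→(A,y,R)
state=A head=1 tape=__y[_]xyyx   (A,_)→(A,_,R)
state=A head=2 tape=__y_[x]yyx   (A,x)→(D,x,R)
state=D head=3 tape=__y_x[y]yx   (D,y)→(C,_,L)
state=C head=2 tape=__y_[x]_yx   (C,x)→(A,y,R)
state=A head=3 tape=__y_y[_]yx   (A,_)→(A,_,R)
state=A head=4 tape=__y_y_[y]x   (A,y)→(C,x,L)
state=C head=3 tape=__y_y[_]xx   (C,_)→(A,_,L)
state=A head=2 tape=__y_[y]_xx   (A,y)→(C,x,L)
state=C head=1 tape=__y[_]x_xx   (C,_)→(A,_,L)
state=A head=0 tape=__[y]_x_xx   (A,y)→(C,x,L)
state=C head=-1 tape=_[_]x_x_xx   (C,_)→(A,_,L)
state=A head=-2 tape=[_]_x_x_xx   (A,_)→(A,_,R)
state=A head=-1 tape=_[_]x_x_xx   (A,_)→(A,_,R)
state=A head=0 tape=__[x]_x_xx   (A,x)→(D,x,R)
state=D head=1 tape=__x[_]x_xx   (D,_)→(C,_,R)
state=C head=2 tape=__x_[x]_xx   (C,x)→(A,y,R)
state=A head=3 tape=__x_y[_]xx   (A,_)→(A,_,R)
state=A head=4 tape=__x_y_[x]x   (A,x)→(D,x,R)
state=D head=5 tape=__x_y_x[x]   (D,x)→(B,x,L)
state=B head=4 tape=__x_y_[x]x   (B,x)→(A,z,L)
state=A head=3 tape=__x_y[_]zx   (A,_)→(A,_,R)
state=A head=4 tape=__x_y_[z]x   (A,z)→(D,_,R)
state=D head=5 tape=__x_y__[x]   (D,x)→(B,x,L)
state=B head=4 tape=__x_y_[_]x
The non-blank tape span at halt is x_y__x.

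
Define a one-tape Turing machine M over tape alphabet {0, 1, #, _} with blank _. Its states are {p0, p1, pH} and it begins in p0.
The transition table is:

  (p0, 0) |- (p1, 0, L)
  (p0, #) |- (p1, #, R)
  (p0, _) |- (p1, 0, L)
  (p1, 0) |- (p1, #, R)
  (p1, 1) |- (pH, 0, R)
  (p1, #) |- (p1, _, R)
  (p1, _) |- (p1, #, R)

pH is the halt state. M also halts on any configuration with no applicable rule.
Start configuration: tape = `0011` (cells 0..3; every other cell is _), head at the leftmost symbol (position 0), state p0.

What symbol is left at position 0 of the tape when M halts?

p0 | _[0]011   read 0 → write 0, move L, go to p1
p1 | [_]0011   read _ → write #, move R, go to p1
p1 | #[0]011   read 0 → write #, move R, go to p1
p1 | ##[0]11   read 0 → write #, move R, go to p1
p1 | ###[1]1   read 1 → write 0, move R, go to pH
pH | ###0[1]
Cell 0 holds # when M halts.

#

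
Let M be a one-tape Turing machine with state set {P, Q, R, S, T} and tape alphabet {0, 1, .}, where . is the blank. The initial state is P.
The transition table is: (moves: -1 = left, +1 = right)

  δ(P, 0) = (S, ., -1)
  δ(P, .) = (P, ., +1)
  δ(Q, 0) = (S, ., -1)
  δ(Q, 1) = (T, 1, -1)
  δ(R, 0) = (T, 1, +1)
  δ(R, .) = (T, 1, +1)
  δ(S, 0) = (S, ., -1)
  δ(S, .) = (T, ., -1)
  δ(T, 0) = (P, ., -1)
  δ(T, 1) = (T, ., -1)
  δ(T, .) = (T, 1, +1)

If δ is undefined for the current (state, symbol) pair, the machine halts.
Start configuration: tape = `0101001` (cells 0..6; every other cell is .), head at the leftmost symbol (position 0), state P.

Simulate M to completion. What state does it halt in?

P | ...[0]101001   read 0 → write ., move -1, go to S
S | ..[.].101001   read . → write ., move -1, go to T
T | .[.]..101001   read . → write 1, move +1, go to T
T | .1[.].101001   read . → write 1, move +1, go to T
T | .11[.]101001   read . → write 1, move +1, go to T
T | .111[1]01001   read 1 → write ., move -1, go to T
T | .11[1].01001   read 1 → write ., move -1, go to T
T | .1[1]..01001   read 1 → write ., move -1, go to T
T | .[1]...01001   read 1 → write ., move -1, go to T
T | [.]....01001   read . → write 1, move +1, go to T
T | 1[.]...01001   read . → write 1, move +1, go to T
T | 11[.]..01001   read . → write 1, move +1, go to T
T | 111[.].01001   read . → write 1, move +1, go to T
T | 1111[.]01001   read . → write 1, move +1, go to T
T | 11111[0]1001   read 0 → write ., move -1, go to P
P | 1111[1].1001
No transition is defined for (P, 1); M halts in state P.

P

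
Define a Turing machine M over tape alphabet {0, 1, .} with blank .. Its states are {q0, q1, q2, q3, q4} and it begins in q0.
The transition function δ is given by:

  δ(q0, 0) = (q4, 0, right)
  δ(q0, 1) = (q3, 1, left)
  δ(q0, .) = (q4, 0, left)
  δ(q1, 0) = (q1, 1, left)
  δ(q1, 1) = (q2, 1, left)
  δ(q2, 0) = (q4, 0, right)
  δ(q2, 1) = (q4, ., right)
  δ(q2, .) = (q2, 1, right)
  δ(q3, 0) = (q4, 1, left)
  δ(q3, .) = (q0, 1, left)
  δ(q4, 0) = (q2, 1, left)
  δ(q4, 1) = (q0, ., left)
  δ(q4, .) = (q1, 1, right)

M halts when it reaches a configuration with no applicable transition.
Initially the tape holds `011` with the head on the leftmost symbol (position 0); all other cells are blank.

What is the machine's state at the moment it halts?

q1

q0 | .[0]11.   read 0 → write 0, move right, go to q4
q4 | .0[1]1.   read 1 → write ., move left, go to q0
q0 | .[0].1.   read 0 → write 0, move right, go to q4
q4 | .0[.]1.   read . → write 1, move right, go to q1
q1 | .01[1].   read 1 → write 1, move left, go to q2
q2 | .0[1]1.   read 1 → write ., move right, go to q4
q4 | .0.[1].   read 1 → write ., move left, go to q0
q0 | .0[.]..   read . → write 0, move left, go to q4
q4 | .[0]0..   read 0 → write 1, move left, go to q2
q2 | [.]10..   read . → write 1, move right, go to q2
q2 | 1[1]0..   read 1 → write ., move right, go to q4
q4 | 1.[0]..   read 0 → write 1, move left, go to q2
q2 | 1[.]1..   read . → write 1, move right, go to q2
q2 | 11[1]..   read 1 → write ., move right, go to q4
q4 | 11.[.].   read . → write 1, move right, go to q1
q1 | 11.1[.]
No transition is defined for (q1, .); M halts in state q1.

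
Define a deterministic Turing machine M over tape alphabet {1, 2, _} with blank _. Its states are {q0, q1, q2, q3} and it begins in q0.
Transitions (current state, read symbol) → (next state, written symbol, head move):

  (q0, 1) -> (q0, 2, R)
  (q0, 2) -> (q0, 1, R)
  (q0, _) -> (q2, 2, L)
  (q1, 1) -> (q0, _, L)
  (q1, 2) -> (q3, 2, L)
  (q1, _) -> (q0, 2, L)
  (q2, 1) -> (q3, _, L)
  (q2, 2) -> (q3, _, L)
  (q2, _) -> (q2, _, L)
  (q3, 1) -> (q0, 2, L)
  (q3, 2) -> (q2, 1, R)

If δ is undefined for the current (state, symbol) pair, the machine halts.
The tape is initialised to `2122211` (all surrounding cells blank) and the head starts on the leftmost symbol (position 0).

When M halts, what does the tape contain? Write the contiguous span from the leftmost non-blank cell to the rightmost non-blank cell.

22_2_2

q0 | _[2]122211_   read 2 → write 1, move R, go to q0
q0 | _1[1]22211_   read 1 → write 2, move R, go to q0
q0 | _12[2]2211_   read 2 → write 1, move R, go to q0
q0 | _121[2]211_   read 2 → write 1, move R, go to q0
q0 | _1211[2]11_   read 2 → write 1, move R, go to q0
q0 | _12111[1]1_   read 1 → write 2, move R, go to q0
q0 | _121112[1]_   read 1 → write 2, move R, go to q0
q0 | _1211122[_]   read _ → write 2, move L, go to q2
q2 | _121112[2]2   read 2 → write _, move L, go to q3
q3 | _12111[2]_2   read 2 → write 1, move R, go to q2
q2 | _121111[_]2   read _ → write _, move L, go to q2
q2 | _12111[1]_2   read 1 → write _, move L, go to q3
q3 | _1211[1]__2   read 1 → write 2, move L, go to q0
q0 | _121[1]2__2   read 1 → write 2, move R, go to q0
q0 | _1212[2]__2   read 2 → write 1, move R, go to q0
q0 | _12121[_]_2   read _ → write 2, move L, go to q2
q2 | _1212[1]2_2   read 1 → write _, move L, go to q3
q3 | _121[2]_2_2   read 2 → write 1, move R, go to q2
q2 | _1211[_]2_2   read _ → write _, move L, go to q2
q2 | _121[1]_2_2   read 1 → write _, move L, go to q3
q3 | _12[1]__2_2   read 1 → write 2, move L, go to q0
q0 | _1[2]2__2_2   read 2 → write 1, move R, go to q0
q0 | _11[2]__2_2   read 2 → write 1, move R, go to q0
q0 | _111[_]_2_2   read _ → write 2, move L, go to q2
q2 | _11[1]2_2_2   read 1 → write _, move L, go to q3
q3 | _1[1]_2_2_2   read 1 → write 2, move L, go to q0
q0 | _[1]2_2_2_2   read 1 → write 2, move R, go to q0
q0 | _2[2]_2_2_2   read 2 → write 1, move R, go to q0
q0 | _21[_]2_2_2   read _ → write 2, move L, go to q2
q2 | _2[1]22_2_2   read 1 → write _, move L, go to q3
q3 | _[2]_22_2_2   read 2 → write 1, move R, go to q2
q2 | _1[_]22_2_2   read _ → write _, move L, go to q2
q2 | _[1]_22_2_2   read 1 → write _, move L, go to q3
q3 | [_]__22_2_2
The non-blank tape span at halt is 22_2_2.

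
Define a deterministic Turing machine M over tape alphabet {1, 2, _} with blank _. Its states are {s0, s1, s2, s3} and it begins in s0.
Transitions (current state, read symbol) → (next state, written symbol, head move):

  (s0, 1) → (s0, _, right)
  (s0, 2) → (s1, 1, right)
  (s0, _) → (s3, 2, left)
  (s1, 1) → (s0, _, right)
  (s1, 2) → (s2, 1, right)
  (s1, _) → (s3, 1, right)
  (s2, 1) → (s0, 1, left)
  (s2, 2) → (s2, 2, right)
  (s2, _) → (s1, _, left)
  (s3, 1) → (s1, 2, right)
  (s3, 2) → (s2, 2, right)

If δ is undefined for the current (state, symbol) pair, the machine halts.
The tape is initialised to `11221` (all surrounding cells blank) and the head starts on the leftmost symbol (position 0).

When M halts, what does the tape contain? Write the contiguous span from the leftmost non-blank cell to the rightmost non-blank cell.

s0 | [1]1221_   read 1 → write _, move right, go to s0
s0 | _[1]221_   read 1 → write _, move right, go to s0
s0 | __[2]21_   read 2 → write 1, move right, go to s1
s1 | __1[2]1_   read 2 → write 1, move right, go to s2
s2 | __11[1]_   read 1 → write 1, move left, go to s0
s0 | __1[1]1_   read 1 → write _, move right, go to s0
s0 | __1_[1]_   read 1 → write _, move right, go to s0
s0 | __1__[_]   read _ → write 2, move left, go to s3
s3 | __1_[_]2
The non-blank tape span at halt is 1__2.

1__2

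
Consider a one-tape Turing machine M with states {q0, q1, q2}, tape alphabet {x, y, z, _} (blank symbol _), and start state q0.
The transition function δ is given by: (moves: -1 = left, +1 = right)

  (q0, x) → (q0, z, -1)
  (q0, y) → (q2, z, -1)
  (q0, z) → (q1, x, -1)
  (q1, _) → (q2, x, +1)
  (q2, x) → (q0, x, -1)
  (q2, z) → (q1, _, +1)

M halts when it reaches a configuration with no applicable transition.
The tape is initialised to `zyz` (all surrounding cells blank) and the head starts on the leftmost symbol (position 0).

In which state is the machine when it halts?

q0

q0 | __[z]yz   read z → write x, move -1, go to q1
q1 | _[_]xyz   read _ → write x, move +1, go to q2
q2 | _x[x]yz   read x → write x, move -1, go to q0
q0 | _[x]xyz   read x → write z, move -1, go to q0
q0 | [_]zxyz
No transition is defined for (q0, _); M halts in state q0.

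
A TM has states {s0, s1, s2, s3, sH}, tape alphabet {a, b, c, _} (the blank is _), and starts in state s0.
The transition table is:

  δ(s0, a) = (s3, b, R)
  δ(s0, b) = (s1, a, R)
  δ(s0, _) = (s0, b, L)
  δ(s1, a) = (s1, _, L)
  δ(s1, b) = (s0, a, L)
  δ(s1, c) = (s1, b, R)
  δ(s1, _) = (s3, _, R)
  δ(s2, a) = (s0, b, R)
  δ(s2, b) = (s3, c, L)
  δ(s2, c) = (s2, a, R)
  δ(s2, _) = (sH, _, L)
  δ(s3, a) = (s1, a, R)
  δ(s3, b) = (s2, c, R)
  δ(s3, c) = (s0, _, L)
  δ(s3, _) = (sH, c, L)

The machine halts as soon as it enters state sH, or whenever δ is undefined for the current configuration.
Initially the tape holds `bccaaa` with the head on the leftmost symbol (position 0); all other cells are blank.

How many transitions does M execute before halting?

s0 | _[b]ccaaa   read b → write a, move R, go to s1
s1 | _a[c]caaa   read c → write b, move R, go to s1
s1 | _ab[c]aaa   read c → write b, move R, go to s1
s1 | _abb[a]aa   read a → write _, move L, go to s1
s1 | _ab[b]_aa   read b → write a, move L, go to s0
s0 | _a[b]a_aa   read b → write a, move R, go to s1
s1 | _aa[a]_aa   read a → write _, move L, go to s1
s1 | _a[a]__aa   read a → write _, move L, go to s1
s1 | _[a]___aa   read a → write _, move L, go to s1
s1 | [_]____aa   read _ → write _, move R, go to s3
s3 | _[_]___aa   read _ → write c, move L, go to sH
sH | [_]c___aa
M halts after 11 transitions.

11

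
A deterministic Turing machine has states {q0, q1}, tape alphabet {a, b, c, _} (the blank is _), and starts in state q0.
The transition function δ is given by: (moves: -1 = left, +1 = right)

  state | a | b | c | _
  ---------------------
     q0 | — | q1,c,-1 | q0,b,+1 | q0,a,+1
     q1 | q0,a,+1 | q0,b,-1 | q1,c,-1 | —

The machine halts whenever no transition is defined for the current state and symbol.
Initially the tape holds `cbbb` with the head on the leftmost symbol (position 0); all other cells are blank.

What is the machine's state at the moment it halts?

state=q0 head=0 tape=_[c]bbb   (q0,c)→(q0,b,+1)
state=q0 head=1 tape=_b[b]bb   (q0,b)→(q1,c,-1)
state=q1 head=0 tape=_[b]cbb   (q1,b)→(q0,b,-1)
state=q0 head=-1 tape=[_]bcbb   (q0,_)→(q0,a,+1)
state=q0 head=0 tape=a[b]cbb   (q0,b)→(q1,c,-1)
state=q1 head=-1 tape=[a]ccbb   (q1,a)→(q0,a,+1)
state=q0 head=0 tape=a[c]cbb   (q0,c)→(q0,b,+1)
state=q0 head=1 tape=ab[c]bb   (q0,c)→(q0,b,+1)
state=q0 head=2 tape=abb[b]b   (q0,b)→(q1,c,-1)
state=q1 head=1 tape=ab[b]cb   (q1,b)→(q0,b,-1)
state=q0 head=0 tape=a[b]bcb   (q0,b)→(q1,c,-1)
state=q1 head=-1 tape=[a]cbcb   (q1,a)→(q0,a,+1)
state=q0 head=0 tape=a[c]bcb   (q0,c)→(q0,b,+1)
state=q0 head=1 tape=ab[b]cb   (q0,b)→(q1,c,-1)
state=q1 head=0 tape=a[b]ccb   (q1,b)→(q0,b,-1)
state=q0 head=-1 tape=[a]bccb
No transition is defined for (q0, a); M halts in state q0.

q0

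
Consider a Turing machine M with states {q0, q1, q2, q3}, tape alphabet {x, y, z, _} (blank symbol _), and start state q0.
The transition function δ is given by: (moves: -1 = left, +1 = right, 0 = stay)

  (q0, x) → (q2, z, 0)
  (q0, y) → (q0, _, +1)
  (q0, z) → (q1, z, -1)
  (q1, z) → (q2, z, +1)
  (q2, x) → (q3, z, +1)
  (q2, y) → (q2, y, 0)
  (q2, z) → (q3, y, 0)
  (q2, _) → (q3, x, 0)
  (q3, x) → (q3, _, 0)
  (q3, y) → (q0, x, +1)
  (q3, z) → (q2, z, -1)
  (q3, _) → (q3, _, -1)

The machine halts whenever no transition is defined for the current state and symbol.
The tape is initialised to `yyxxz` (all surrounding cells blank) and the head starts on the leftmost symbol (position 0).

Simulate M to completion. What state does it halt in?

q1

q0 | [y]yxxz   read y → write _, move +1, go to q0
q0 | _[y]xxz   read y → write _, move +1, go to q0
q0 | __[x]xz   read x → write z, move 0, go to q2
q2 | __[z]xz   read z → write y, move 0, go to q3
q3 | __[y]xz   read y → write x, move +1, go to q0
q0 | __x[x]z   read x → write z, move 0, go to q2
q2 | __x[z]z   read z → write y, move 0, go to q3
q3 | __x[y]z   read y → write x, move +1, go to q0
q0 | __xx[z]   read z → write z, move -1, go to q1
q1 | __x[x]z
No transition is defined for (q1, x); M halts in state q1.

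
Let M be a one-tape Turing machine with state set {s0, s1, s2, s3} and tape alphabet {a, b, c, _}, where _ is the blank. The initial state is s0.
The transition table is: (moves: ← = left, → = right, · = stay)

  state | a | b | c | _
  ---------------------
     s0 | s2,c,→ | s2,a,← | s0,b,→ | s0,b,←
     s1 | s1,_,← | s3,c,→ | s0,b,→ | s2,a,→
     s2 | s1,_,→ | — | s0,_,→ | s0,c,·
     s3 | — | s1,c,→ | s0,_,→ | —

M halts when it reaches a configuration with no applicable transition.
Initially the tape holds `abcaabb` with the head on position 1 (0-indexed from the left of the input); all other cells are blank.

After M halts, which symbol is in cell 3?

s0 | a[b]caabb___   read b → write a, move ←, go to s2
s2 | [a]acaabb___   read a → write _, move →, go to s1
s1 | _[a]caabb___   read a → write _, move ←, go to s1
s1 | [_]_caabb___   read _ → write a, move →, go to s2
s2 | a[_]caabb___   read _ → write c, move ·, go to s0
s0 | a[c]caabb___   read c → write b, move →, go to s0
s0 | ab[c]aabb___   read c → write b, move →, go to s0
s0 | abb[a]abb___   read a → write c, move →, go to s2
s2 | abbc[a]bb___   read a → write _, move →, go to s1
s1 | abbc_[b]b___   read b → write c, move →, go to s3
s3 | abbc_c[b]___   read b → write c, move →, go to s1
s1 | abbc_cc[_]__   read _ → write a, move →, go to s2
s2 | abbc_cca[_]_   read _ → write c, move ·, go to s0
s0 | abbc_cca[c]_   read c → write b, move →, go to s0
s0 | abbc_ccab[_]   read _ → write b, move ←, go to s0
s0 | abbc_cca[b]b   read b → write a, move ←, go to s2
s2 | abbc_cc[a]ab   read a → write _, move →, go to s1
s1 | abbc_cc_[a]b   read a → write _, move ←, go to s1
s1 | abbc_cc[_]_b   read _ → write a, move →, go to s2
s2 | abbc_cca[_]b   read _ → write c, move ·, go to s0
s0 | abbc_cca[c]b   read c → write b, move →, go to s0
s0 | abbc_ccab[b]   read b → write a, move ←, go to s2
s2 | abbc_cca[b]a
Cell 3 holds c when M halts.

c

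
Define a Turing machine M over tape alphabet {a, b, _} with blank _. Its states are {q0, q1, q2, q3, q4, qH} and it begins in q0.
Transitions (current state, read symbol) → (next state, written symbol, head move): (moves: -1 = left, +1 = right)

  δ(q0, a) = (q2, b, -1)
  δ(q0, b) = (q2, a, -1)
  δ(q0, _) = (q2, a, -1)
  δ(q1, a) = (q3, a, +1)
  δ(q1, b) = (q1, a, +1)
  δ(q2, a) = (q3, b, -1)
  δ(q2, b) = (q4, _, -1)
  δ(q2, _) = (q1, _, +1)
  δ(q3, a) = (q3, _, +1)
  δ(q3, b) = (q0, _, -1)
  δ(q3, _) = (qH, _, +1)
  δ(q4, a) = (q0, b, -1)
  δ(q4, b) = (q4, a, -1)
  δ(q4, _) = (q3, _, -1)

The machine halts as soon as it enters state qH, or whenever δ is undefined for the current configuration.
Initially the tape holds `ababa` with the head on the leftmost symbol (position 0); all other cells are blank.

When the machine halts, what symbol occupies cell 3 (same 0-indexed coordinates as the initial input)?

state=q0 head=0 tape=_[a]baba   (q0,a)→(q2,b,-1)
state=q2 head=-1 tape=[_]bbaba   (q2,_)→(q1,_,+1)
state=q1 head=0 tape=_[b]baba   (q1,b)→(q1,a,+1)
state=q1 head=1 tape=_a[b]aba   (q1,b)→(q1,a,+1)
state=q1 head=2 tape=_aa[a]ba   (q1,a)→(q3,a,+1)
state=q3 head=3 tape=_aaa[b]a   (q3,b)→(q0,_,-1)
state=q0 head=2 tape=_aa[a]_a   (q0,a)→(q2,b,-1)
state=q2 head=1 tape=_a[a]b_a   (q2,a)→(q3,b,-1)
state=q3 head=0 tape=_[a]bb_a   (q3,a)→(q3,_,+1)
state=q3 head=1 tape=__[b]b_a   (q3,b)→(q0,_,-1)
state=q0 head=0 tape=_[_]_b_a   (q0,_)→(q2,a,-1)
state=q2 head=-1 tape=[_]a_b_a   (q2,_)→(q1,_,+1)
state=q1 head=0 tape=_[a]_b_a   (q1,a)→(q3,a,+1)
state=q3 head=1 tape=_a[_]b_a   (q3,_)→(qH,_,+1)
state=qH head=2 tape=_a_[b]_a
Cell 3 holds _ when M halts.

_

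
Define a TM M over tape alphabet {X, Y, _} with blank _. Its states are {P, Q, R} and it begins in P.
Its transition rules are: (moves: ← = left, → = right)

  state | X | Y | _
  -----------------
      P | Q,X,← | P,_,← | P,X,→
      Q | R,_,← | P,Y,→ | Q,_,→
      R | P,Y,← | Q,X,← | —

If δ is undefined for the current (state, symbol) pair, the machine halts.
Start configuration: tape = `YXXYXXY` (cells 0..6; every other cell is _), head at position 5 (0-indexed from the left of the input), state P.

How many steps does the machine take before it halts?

11

state=P head=5 tape=__YXXYX[X]Y   (P,X)→(Q,X,←)
state=Q head=4 tape=__YXXY[X]XY   (Q,X)→(R,_,←)
state=R head=3 tape=__YXX[Y]_XY   (R,Y)→(Q,X,←)
state=Q head=2 tape=__YX[X]X_XY   (Q,X)→(R,_,←)
state=R head=1 tape=__Y[X]_X_XY   (R,X)→(P,Y,←)
state=P head=0 tape=__[Y]Y_X_XY   (P,Y)→(P,_,←)
state=P head=-1 tape=_[_]_Y_X_XY   (P,_)→(P,X,→)
state=P head=0 tape=_X[_]Y_X_XY   (P,_)→(P,X,→)
state=P head=1 tape=_XX[Y]_X_XY   (P,Y)→(P,_,←)
state=P head=0 tape=_X[X]__X_XY   (P,X)→(Q,X,←)
state=Q head=-1 tape=_[X]X__X_XY   (Q,X)→(R,_,←)
state=R head=-2 tape=[_]_X__X_XY
M halts after 11 transitions.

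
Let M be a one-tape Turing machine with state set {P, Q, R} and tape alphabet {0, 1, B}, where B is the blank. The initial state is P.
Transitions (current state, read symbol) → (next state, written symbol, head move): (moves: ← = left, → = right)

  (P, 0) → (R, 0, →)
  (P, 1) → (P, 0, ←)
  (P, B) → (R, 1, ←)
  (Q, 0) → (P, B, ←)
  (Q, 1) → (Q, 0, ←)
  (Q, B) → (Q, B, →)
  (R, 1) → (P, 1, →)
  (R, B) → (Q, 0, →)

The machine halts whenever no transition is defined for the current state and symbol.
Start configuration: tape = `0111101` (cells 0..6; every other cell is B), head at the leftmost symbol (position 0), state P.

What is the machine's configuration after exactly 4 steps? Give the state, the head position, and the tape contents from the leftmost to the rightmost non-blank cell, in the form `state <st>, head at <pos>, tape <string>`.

state P, head at 0, tape 0001101

P | [0]111101   read 0 → write 0, move →, go to R
R | 0[1]11101   read 1 → write 1, move →, go to P
P | 01[1]1101   read 1 → write 0, move ←, go to P
P | 0[1]01101   read 1 → write 0, move ←, go to P
P | [0]001101
After 4 steps: state P, head at 0, tape 0001101.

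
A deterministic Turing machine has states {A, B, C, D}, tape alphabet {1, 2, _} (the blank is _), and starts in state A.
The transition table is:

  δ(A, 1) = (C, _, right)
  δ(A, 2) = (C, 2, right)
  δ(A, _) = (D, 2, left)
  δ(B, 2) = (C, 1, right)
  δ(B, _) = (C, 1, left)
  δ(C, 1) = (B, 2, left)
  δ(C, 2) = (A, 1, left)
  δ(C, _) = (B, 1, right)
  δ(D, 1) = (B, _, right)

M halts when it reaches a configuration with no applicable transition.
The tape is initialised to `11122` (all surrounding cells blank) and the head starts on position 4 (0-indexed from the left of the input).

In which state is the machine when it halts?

B

A | 1112[2]__   read 2 → write 2, move right, go to C
C | 11122[_]_   read _ → write 1, move right, go to B
B | 111221[_]   read _ → write 1, move left, go to C
C | 11122[1]1   read 1 → write 2, move left, go to B
B | 1112[2]21   read 2 → write 1, move right, go to C
C | 11121[2]1   read 2 → write 1, move left, go to A
A | 1112[1]11   read 1 → write _, move right, go to C
C | 1112_[1]1   read 1 → write 2, move left, go to B
B | 1112[_]21   read _ → write 1, move left, go to C
C | 111[2]121   read 2 → write 1, move left, go to A
A | 11[1]1121   read 1 → write _, move right, go to C
C | 11_[1]121   read 1 → write 2, move left, go to B
B | 11[_]2121   read _ → write 1, move left, go to C
C | 1[1]12121   read 1 → write 2, move left, go to B
B | [1]212121
No transition is defined for (B, 1); M halts in state B.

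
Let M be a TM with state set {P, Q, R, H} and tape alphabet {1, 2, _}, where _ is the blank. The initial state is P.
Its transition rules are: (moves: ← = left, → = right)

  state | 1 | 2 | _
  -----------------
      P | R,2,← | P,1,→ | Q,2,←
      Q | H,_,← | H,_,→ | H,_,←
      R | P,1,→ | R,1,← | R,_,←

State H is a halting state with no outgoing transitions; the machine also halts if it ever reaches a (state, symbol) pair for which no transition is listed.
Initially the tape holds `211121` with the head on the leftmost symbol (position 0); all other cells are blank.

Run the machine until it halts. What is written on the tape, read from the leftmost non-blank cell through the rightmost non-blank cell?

11111_2

state=P head=0 tape=[2]11121_   (P,2)→(P,1,→)
state=P head=1 tape=1[1]1121_   (P,1)→(R,2,←)
state=R head=0 tape=[1]21121_   (R,1)→(P,1,→)
state=P head=1 tape=1[2]1121_   (P,2)→(P,1,→)
state=P head=2 tape=11[1]121_   (P,1)→(R,2,←)
state=R head=1 tape=1[1]2121_   (R,1)→(P,1,→)
state=P head=2 tape=11[2]121_   (P,2)→(P,1,→)
state=P head=3 tape=111[1]21_   (P,1)→(R,2,←)
state=R head=2 tape=11[1]221_   (R,1)→(P,1,→)
state=P head=3 tape=111[2]21_   (P,2)→(P,1,→)
state=P head=4 tape=1111[2]1_   (P,2)→(P,1,→)
state=P head=5 tape=11111[1]_   (P,1)→(R,2,←)
state=R head=4 tape=1111[1]2_   (R,1)→(P,1,→)
state=P head=5 tape=11111[2]_   (P,2)→(P,1,→)
state=P head=6 tape=111111[_]   (P,_)→(Q,2,←)
state=Q head=5 tape=11111[1]2   (Q,1)→(H,_,←)
state=H head=4 tape=1111[1]_2
The non-blank tape span at halt is 11111_2.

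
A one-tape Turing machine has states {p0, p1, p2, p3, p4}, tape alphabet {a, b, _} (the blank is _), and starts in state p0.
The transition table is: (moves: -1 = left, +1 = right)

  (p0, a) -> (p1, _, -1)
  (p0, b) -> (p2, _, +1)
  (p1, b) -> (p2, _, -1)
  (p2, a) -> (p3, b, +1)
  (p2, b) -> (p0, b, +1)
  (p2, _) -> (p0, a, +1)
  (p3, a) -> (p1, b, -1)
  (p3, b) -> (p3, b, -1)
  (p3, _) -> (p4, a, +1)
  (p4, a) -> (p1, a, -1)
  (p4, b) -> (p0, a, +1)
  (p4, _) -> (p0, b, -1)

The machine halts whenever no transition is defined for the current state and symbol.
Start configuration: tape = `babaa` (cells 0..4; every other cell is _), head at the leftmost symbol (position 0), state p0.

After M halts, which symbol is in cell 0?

a

p0 | [b]abaa   read b → write _, move +1, go to p2
p2 | _[a]baa   read a → write b, move +1, go to p3
p3 | _b[b]aa   read b → write b, move -1, go to p3
p3 | _[b]baa   read b → write b, move -1, go to p3
p3 | [_]bbaa   read _ → write a, move +1, go to p4
p4 | a[b]baa   read b → write a, move +1, go to p0
p0 | aa[b]aa   read b → write _, move +1, go to p2
p2 | aa_[a]a   read a → write b, move +1, go to p3
p3 | aa_b[a]   read a → write b, move -1, go to p1
p1 | aa_[b]b   read b → write _, move -1, go to p2
p2 | aa[_]_b   read _ → write a, move +1, go to p0
p0 | aaa[_]b
Cell 0 holds a when M halts.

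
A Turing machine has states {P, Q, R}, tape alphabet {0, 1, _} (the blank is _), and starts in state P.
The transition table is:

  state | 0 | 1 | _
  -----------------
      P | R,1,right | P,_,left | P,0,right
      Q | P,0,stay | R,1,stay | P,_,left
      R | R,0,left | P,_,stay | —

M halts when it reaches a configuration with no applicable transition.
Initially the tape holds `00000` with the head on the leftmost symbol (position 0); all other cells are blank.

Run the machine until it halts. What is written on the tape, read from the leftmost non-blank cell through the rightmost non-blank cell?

P | [0]0000_   read 0 → write 1, move right, go to R
R | 1[0]000_   read 0 → write 0, move left, go to R
R | [1]0000_   read 1 → write _, move stay, go to P
P | [_]0000_   read _ → write 0, move right, go to P
P | 0[0]000_   read 0 → write 1, move right, go to R
R | 01[0]00_   read 0 → write 0, move left, go to R
R | 0[1]000_   read 1 → write _, move stay, go to P
P | 0[_]000_   read _ → write 0, move right, go to P
P | 00[0]00_   read 0 → write 1, move right, go to R
R | 001[0]0_   read 0 → write 0, move left, go to R
R | 00[1]00_   read 1 → write _, move stay, go to P
P | 00[_]00_   read _ → write 0, move right, go to P
P | 000[0]0_   read 0 → write 1, move right, go to R
R | 0001[0]_   read 0 → write 0, move left, go to R
R | 000[1]0_   read 1 → write _, move stay, go to P
P | 000[_]0_   read _ → write 0, move right, go to P
P | 0000[0]_   read 0 → write 1, move right, go to R
R | 00001[_]
The non-blank tape span at halt is 00001.

00001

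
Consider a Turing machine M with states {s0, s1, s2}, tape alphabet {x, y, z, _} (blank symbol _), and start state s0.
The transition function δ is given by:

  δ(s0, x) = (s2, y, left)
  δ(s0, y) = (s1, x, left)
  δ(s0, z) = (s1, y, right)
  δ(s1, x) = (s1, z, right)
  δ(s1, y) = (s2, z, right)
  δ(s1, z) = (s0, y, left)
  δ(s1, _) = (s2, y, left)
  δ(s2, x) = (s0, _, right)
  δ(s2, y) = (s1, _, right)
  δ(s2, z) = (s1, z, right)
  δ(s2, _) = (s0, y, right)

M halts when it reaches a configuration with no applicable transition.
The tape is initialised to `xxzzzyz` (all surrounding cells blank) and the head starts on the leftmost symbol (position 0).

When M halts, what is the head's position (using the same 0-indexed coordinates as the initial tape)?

9

s0 | _[x]xzzzyz___   read x → write y, move left, go to s2
s2 | [_]yxzzzyz___   read _ → write y, move right, go to s0
s0 | y[y]xzzzyz___   read y → write x, move left, go to s1
s1 | [y]xxzzzyz___   read y → write z, move right, go to s2
s2 | z[x]xzzzyz___   read x → write _, move right, go to s0
s0 | z_[x]zzzyz___   read x → write y, move left, go to s2
s2 | z[_]yzzzyz___   read _ → write y, move right, go to s0
s0 | zy[y]zzzyz___   read y → write x, move left, go to s1
s1 | z[y]xzzzyz___   read y → write z, move right, go to s2
s2 | zz[x]zzzyz___   read x → write _, move right, go to s0
s0 | zz_[z]zzyz___   read z → write y, move right, go to s1
s1 | zz_y[z]zyz___   read z → write y, move left, go to s0
s0 | zz_[y]yzyz___   read y → write x, move left, go to s1
s1 | zz[_]xyzyz___   read _ → write y, move left, go to s2
s2 | z[z]yxyzyz___   read z → write z, move right, go to s1
s1 | zz[y]xyzyz___   read y → write z, move right, go to s2
s2 | zzz[x]yzyz___   read x → write _, move right, go to s0
s0 | zzz_[y]zyz___   read y → write x, move left, go to s1
s1 | zzz[_]xzyz___   read _ → write y, move left, go to s2
s2 | zz[z]yxzyz___   read z → write z, move right, go to s1
s1 | zzz[y]xzyz___   read y → write z, move right, go to s2
s2 | zzzz[x]zyz___   read x → write _, move right, go to s0
s0 | zzzz_[z]yz___   read z → write y, move right, go to s1
s1 | zzzz_y[y]z___   read y → write z, move right, go to s2
s2 | zzzz_yz[z]___   read z → write z, move right, go to s1
s1 | zzzz_yzz[_]__   read _ → write y, move left, go to s2
s2 | zzzz_yz[z]y__   read z → write z, move right, go to s1
s1 | zzzz_yzz[y]__   read y → write z, move right, go to s2
s2 | zzzz_yzzz[_]_   read _ → write y, move right, go to s0
s0 | zzzz_yzzzy[_]
At halt the head is at cell 9.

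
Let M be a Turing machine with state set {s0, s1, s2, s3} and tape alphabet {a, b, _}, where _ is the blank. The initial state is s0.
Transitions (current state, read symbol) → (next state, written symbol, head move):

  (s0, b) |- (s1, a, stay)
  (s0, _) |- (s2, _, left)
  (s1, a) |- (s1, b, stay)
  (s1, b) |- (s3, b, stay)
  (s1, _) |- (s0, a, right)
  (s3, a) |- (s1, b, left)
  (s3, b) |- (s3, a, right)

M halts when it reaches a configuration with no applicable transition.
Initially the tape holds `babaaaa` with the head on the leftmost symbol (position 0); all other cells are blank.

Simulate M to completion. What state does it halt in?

s3

s0 | [b]abaaaa_   read b → write a, move stay, go to s1
s1 | [a]abaaaa_   read a → write b, move stay, go to s1
s1 | [b]abaaaa_   read b → write b, move stay, go to s3
s3 | [b]abaaaa_   read b → write a, move right, go to s3
s3 | a[a]baaaa_   read a → write b, move left, go to s1
s1 | [a]bbaaaa_   read a → write b, move stay, go to s1
s1 | [b]bbaaaa_   read b → write b, move stay, go to s3
s3 | [b]bbaaaa_   read b → write a, move right, go to s3
s3 | a[b]baaaa_   read b → write a, move right, go to s3
s3 | aa[b]aaaa_   read b → write a, move right, go to s3
s3 | aaa[a]aaa_   read a → write b, move left, go to s1
s1 | aa[a]baaa_   read a → write b, move stay, go to s1
s1 | aa[b]baaa_   read b → write b, move stay, go to s3
s3 | aa[b]baaa_   read b → write a, move right, go to s3
s3 | aaa[b]aaa_   read b → write a, move right, go to s3
s3 | aaaa[a]aa_   read a → write b, move left, go to s1
s1 | aaa[a]baa_   read a → write b, move stay, go to s1
s1 | aaa[b]baa_   read b → write b, move stay, go to s3
s3 | aaa[b]baa_   read b → write a, move right, go to s3
s3 | aaaa[b]aa_   read b → write a, move right, go to s3
s3 | aaaaa[a]a_   read a → write b, move left, go to s1
s1 | aaaa[a]ba_   read a → write b, move stay, go to s1
s1 | aaaa[b]ba_   read b → write b, move stay, go to s3
s3 | aaaa[b]ba_   read b → write a, move right, go to s3
s3 | aaaaa[b]a_   read b → write a, move right, go to s3
s3 | aaaaaa[a]_   read a → write b, move left, go to s1
s1 | aaaaa[a]b_   read a → write b, move stay, go to s1
s1 | aaaaa[b]b_   read b → write b, move stay, go to s3
s3 | aaaaa[b]b_   read b → write a, move right, go to s3
s3 | aaaaaa[b]_   read b → write a, move right, go to s3
s3 | aaaaaaa[_]
No transition is defined for (s3, _); M halts in state s3.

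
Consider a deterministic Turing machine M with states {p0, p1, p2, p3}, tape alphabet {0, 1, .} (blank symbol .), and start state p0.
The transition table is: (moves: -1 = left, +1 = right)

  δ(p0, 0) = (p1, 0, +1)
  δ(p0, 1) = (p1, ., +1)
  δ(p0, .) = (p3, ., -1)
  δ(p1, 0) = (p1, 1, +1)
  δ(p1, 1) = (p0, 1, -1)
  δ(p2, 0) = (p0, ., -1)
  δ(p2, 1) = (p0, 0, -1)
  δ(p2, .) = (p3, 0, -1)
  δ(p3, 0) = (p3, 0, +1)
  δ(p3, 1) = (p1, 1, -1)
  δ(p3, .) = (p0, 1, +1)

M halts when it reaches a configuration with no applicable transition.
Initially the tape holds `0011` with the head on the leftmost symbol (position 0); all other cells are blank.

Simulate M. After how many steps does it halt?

p0 | ..[0]011   read 0 → write 0, move +1, go to p1
p1 | ..0[0]11   read 0 → write 1, move +1, go to p1
p1 | ..01[1]1   read 1 → write 1, move -1, go to p0
p0 | ..0[1]11   read 1 → write ., move +1, go to p1
p1 | ..0.[1]1   read 1 → write 1, move -1, go to p0
p0 | ..0[.]11   read . → write ., move -1, go to p3
p3 | ..[0].11   read 0 → write 0, move +1, go to p3
p3 | ..0[.]11   read . → write 1, move +1, go to p0
p0 | ..01[1]1   read 1 → write ., move +1, go to p1
p1 | ..01.[1]   read 1 → write 1, move -1, go to p0
p0 | ..01[.]1   read . → write ., move -1, go to p3
p3 | ..0[1].1   read 1 → write 1, move -1, go to p1
p1 | ..[0]1.1   read 0 → write 1, move +1, go to p1
p1 | ..1[1].1   read 1 → write 1, move -1, go to p0
p0 | ..[1]1.1   read 1 → write ., move +1, go to p1
p1 | ...[1].1   read 1 → write 1, move -1, go to p0
p0 | ..[.]1.1   read . → write ., move -1, go to p3
p3 | .[.].1.1   read . → write 1, move +1, go to p0
p0 | .1[.]1.1   read . → write ., move -1, go to p3
p3 | .[1].1.1   read 1 → write 1, move -1, go to p1
p1 | [.]1.1.1
M halts after 20 transitions.

20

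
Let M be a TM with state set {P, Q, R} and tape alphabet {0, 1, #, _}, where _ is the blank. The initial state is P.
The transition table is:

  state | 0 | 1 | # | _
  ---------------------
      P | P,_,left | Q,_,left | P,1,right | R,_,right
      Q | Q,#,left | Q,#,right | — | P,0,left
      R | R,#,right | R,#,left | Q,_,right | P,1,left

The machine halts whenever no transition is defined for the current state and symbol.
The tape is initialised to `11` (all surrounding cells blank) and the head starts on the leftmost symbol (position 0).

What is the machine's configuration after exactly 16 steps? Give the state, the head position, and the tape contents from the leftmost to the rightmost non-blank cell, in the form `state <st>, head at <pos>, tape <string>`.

state=P head=0 tape=___[1]1   (P,1)→(Q,_,left)
state=Q head=-1 tape=__[_]_1   (Q,_)→(P,0,left)
state=P head=-2 tape=_[_]0_1   (P,_)→(R,_,right)
state=R head=-1 tape=__[0]_1   (R,0)→(R,#,right)
state=R head=0 tape=__#[_]1   (R,_)→(P,1,left)
state=P head=-1 tape=__[#]11   (P,#)→(P,1,right)
state=P head=0 tape=__1[1]1   (P,1)→(Q,_,left)
state=Q head=-1 tape=__[1]_1   (Q,1)→(Q,#,right)
state=Q head=0 tape=__#[_]1   (Q,_)→(P,0,left)
state=P head=-1 tape=__[#]01   (P,#)→(P,1,right)
state=P head=0 tape=__1[0]1   (P,0)→(P,_,left)
state=P head=-1 tape=__[1]_1   (P,1)→(Q,_,left)
state=Q head=-2 tape=_[_]__1   (Q,_)→(P,0,left)
state=P head=-3 tape=[_]0__1   (P,_)→(R,_,right)
state=R head=-2 tape=_[0]__1   (R,0)→(R,#,right)
state=R head=-1 tape=_#[_]_1   (R,_)→(P,1,left)
state=P head=-2 tape=_[#]1_1
After 16 steps: state P, head at -2, tape #1_1.

state P, head at -2, tape #1_1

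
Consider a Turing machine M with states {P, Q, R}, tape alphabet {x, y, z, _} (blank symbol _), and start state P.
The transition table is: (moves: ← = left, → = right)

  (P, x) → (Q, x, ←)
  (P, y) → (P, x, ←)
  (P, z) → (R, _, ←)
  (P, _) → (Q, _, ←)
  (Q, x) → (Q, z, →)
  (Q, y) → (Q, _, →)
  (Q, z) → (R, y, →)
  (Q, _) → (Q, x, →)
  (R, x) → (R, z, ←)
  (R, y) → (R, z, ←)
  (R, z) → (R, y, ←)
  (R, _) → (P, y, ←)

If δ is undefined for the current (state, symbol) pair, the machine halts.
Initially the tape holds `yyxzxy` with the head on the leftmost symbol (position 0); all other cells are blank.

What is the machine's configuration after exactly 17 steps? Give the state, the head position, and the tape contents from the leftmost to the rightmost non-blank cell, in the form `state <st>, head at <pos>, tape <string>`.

state=P head=0 tape=_____[y]yxzxy   (P,y)→(P,x,←)
state=P head=-1 tape=____[_]xyxzxy   (P,_)→(Q,_,←)
state=Q head=-2 tape=___[_]_xyxzxy   (Q,_)→(Q,x,→)
state=Q head=-1 tape=___x[_]xyxzxy   (Q,_)→(Q,x,→)
state=Q head=0 tape=___xx[x]yxzxy   (Q,x)→(Q,z,→)
state=Q head=1 tape=___xxz[y]xzxy   (Q,y)→(Q,_,→)
state=Q head=2 tape=___xxz_[x]zxy   (Q,x)→(Q,z,→)
state=Q head=3 tape=___xxz_z[z]xy   (Q,z)→(R,y,→)
state=R head=4 tape=___xxz_zy[x]y   (R,x)→(R,z,←)
state=R head=3 tape=___xxz_z[y]zy   (R,y)→(R,z,←)
state=R head=2 tape=___xxz_[z]zzy   (R,z)→(R,y,←)
state=R head=1 tape=___xxz[_]yzzy   (R,_)→(P,y,←)
state=P head=0 tape=___xx[z]yyzzy   (P,z)→(R,_,←)
state=R head=-1 tape=___x[x]_yyzzy   (R,x)→(R,z,←)
state=R head=-2 tape=___[x]z_yyzzy   (R,x)→(R,z,←)
state=R head=-3 tape=__[_]zz_yyzzy   (R,_)→(P,y,←)
state=P head=-4 tape=_[_]yzz_yyzzy   (P,_)→(Q,_,←)
state=Q head=-5 tape=[_]_yzz_yyzzy
After 17 steps: state Q, head at -5, tape yzz_yyzzy.

state Q, head at -5, tape yzz_yyzzy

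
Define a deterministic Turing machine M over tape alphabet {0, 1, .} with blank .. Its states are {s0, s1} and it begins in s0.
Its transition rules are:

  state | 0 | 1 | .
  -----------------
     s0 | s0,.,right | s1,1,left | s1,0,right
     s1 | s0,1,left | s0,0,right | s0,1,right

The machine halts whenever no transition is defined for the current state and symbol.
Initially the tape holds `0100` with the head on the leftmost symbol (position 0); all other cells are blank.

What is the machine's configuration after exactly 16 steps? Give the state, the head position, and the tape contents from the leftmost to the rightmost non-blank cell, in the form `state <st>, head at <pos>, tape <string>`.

state=s0 head=0 tape=.[0]100   (s0,0)→(s0,.,right)
state=s0 head=1 tape=..[1]00   (s0,1)→(s1,1,left)
state=s1 head=0 tape=.[.]100   (s1,.)→(s0,1,right)
state=s0 head=1 tape=.1[1]00   (s0,1)→(s1,1,left)
state=s1 head=0 tape=.[1]100   (s1,1)→(s0,0,right)
state=s0 head=1 tape=.0[1]00   (s0,1)→(s1,1,left)
state=s1 head=0 tape=.[0]100   (s1,0)→(s0,1,left)
state=s0 head=-1 tape=[.]1100   (s0,.)→(s1,0,right)
state=s1 head=0 tape=0[1]100   (s1,1)→(s0,0,right)
state=s0 head=1 tape=00[1]00   (s0,1)→(s1,1,left)
state=s1 head=0 tape=0[0]100   (s1,0)→(s0,1,left)
state=s0 head=-1 tape=[0]1100   (s0,0)→(s0,.,right)
state=s0 head=0 tape=.[1]100   (s0,1)→(s1,1,left)
state=s1 head=-1 tape=[.]1100   (s1,.)→(s0,1,right)
state=s0 head=0 tape=1[1]100   (s0,1)→(s1,1,left)
state=s1 head=-1 tape=[1]1100   (s1,1)→(s0,0,right)
state=s0 head=0 tape=0[1]100
After 16 steps: state s0, head at 0, tape 01100.

state s0, head at 0, tape 01100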